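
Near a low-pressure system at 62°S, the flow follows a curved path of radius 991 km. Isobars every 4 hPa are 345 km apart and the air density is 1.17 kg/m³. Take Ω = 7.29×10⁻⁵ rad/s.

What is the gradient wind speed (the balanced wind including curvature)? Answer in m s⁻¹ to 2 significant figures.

7.3 m s⁻¹

Coriolis parameter at 62°S:
f = 2Ω sin φ = 2 × 7.29×10⁻⁵ × sin 62° = 1.29×10⁻⁴ s⁻¹
Pressure gradient: |∂P/∂n| = 400 Pa / 345000 m = 1.16×10⁻³ Pa/m
Geostrophic speed: V_g = |∂P/∂n|/(fρ) = 1.16×10⁻³/(1.29×10⁻⁴ × 1.17) = 7.70 m/s
Around a low, centrifugal force acts outward with Coriolis, so pressure-gradient force balances both:
(1/ρ)|∂P/∂n| = fV + V²/R  →  V² + fR·V − fR·V_g = 0
With fR = 1.29×10⁻⁴ × 991×10³ m = 128 m/s:
V = [−fR + √((fR)² + 4 fR V_g)]/2 = [−128 + √(128² + 4×128×7.7)]/2 = 7.28 m/s
Subgeostrophic (V < V_g = 7.7 m/s), as expected around a low.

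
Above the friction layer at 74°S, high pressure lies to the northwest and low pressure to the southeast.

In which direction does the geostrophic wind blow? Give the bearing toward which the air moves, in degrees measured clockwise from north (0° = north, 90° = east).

The pressure-gradient force points toward the southeast (bearing 135°).
Geostrophic balance: in the Southern Hemisphere the Coriolis force deflects motion to the left, so the geostrophic wind blows 90° to the left of the pressure-gradient force (low pressure on the right).
Rotating 135° by 90° counterclockwise gives 045° — the wind blows toward the northeast.

045°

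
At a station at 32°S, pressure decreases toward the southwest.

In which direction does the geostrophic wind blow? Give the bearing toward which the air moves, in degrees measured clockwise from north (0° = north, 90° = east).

The pressure-gradient force points toward the southwest (bearing 225°).
Geostrophic balance: in the Southern Hemisphere the Coriolis force deflects motion to the left, so the geostrophic wind blows 90° to the left of the pressure-gradient force (low pressure on the right).
Rotating 225° by 90° counterclockwise gives 135° — the wind blows toward the southeast.

135°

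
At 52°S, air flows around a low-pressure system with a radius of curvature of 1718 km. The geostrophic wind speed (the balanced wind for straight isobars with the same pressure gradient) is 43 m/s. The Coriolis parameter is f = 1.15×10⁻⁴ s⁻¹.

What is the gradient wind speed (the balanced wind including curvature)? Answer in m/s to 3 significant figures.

Around a low, centrifugal force acts outward with Coriolis, so pressure-gradient force balances both:
(1/ρ)|∂P/∂n| = fV + V²/R  →  V² + fR·V − fR·V_g = 0
With fR = 1.15×10⁻⁴ × 1718×10³ m = 198 m/s:
V = [−fR + √((fR)² + 4 fR V_g)]/2 = [−198 + √(198² + 4×198×43)]/2 = 36.3 m/s
Subgeostrophic (V < V_g = 43 m/s), as expected around a low.

36.3 m/s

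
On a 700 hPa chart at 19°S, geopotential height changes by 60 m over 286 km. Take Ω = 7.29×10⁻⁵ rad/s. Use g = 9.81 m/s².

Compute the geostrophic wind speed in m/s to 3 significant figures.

43.4 m/s

Coriolis parameter at 19°S:
f = 2Ω sin φ = 2 × 7.29×10⁻⁵ × sin 19° = 4.75×10⁻⁵ s⁻¹
Height gradient: |∂Z/∂n| = 60 m / 286000 m = 2.10×10⁻⁴
On a pressure surface, geostrophic balance gives V_g = (g/f)|∂Z/∂n|:
V_g = 9.81 × 2.10×10⁻⁴ / 4.75×10⁻⁵ = 43.4 m/s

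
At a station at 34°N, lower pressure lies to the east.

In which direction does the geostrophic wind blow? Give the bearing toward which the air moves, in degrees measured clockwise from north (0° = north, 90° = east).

The pressure-gradient force points toward the east (bearing 090°).
Geostrophic balance: in the Northern Hemisphere the Coriolis force deflects motion to the right, so the geostrophic wind blows 90° to the right of the pressure-gradient force (low pressure on the left).
Rotating 090° by 90° clockwise gives 180° — the wind blows toward the south.

180°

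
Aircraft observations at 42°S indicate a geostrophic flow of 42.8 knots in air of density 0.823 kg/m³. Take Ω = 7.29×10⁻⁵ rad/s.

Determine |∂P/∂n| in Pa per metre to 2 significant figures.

Coriolis parameter at 42°S:
f = 2Ω sin φ = 2 × 7.29×10⁻⁵ × sin 42° = 9.76×10⁻⁵ s⁻¹
Wind speed in SI: 42.8 knots = 22.0 m/s
Geostrophic balance rearranged: |∂P/∂n| = f ρ V_g
|∂P/∂n| = 9.76×10⁻⁵ × 0.823 × 22.0 = 1.77×10⁻³ Pa/m

1.8×10⁻³ Pa/m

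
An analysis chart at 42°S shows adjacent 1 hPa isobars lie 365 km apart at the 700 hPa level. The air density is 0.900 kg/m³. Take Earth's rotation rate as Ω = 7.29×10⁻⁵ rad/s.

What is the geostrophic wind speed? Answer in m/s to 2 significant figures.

3.1 m/s

Coriolis parameter at 42°S:
f = 2Ω sin φ = 2 × 7.29×10⁻⁵ × sin 42° = 9.76×10⁻⁵ s⁻¹
Pressure gradient: |∂P/∂n| = 100 Pa / 365000 m = 2.74×10⁻⁴ Pa/m
Geostrophic balance (pressure-gradient force = Coriolis force):
V_g = (1/(fρ)) |∂P/∂n| = 2.74×10⁻⁴ / (9.76×10⁻⁵ × 0.900) = 3.12 m/s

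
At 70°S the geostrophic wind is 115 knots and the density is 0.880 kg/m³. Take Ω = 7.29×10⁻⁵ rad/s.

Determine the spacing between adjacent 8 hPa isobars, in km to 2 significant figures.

110 km

Coriolis parameter at 70°S:
f = 2Ω sin φ = 2 × 7.29×10⁻⁵ × sin 70° = 1.37×10⁻⁴ s⁻¹
Wind speed in SI: 115 knots = 59.2 m/s
Geostrophic balance rearranged: |∂P/∂n| = f ρ V_g
|∂P/∂n| = 1.37×10⁻⁴ × 0.880 × 59.2 = 7.13×10⁻³ Pa/m
Isobar spacing: Δn = ΔP/|∂P/∂n| = 800 Pa / 7.13×10⁻³ Pa/m = 112157 m ≈ 110 km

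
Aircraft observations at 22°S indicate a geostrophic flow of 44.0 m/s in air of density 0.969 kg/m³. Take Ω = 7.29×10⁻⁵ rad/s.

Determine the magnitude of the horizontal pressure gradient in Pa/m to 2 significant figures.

2.3×10⁻³ Pa/m

Coriolis parameter at 22°S:
f = 2Ω sin φ = 2 × 7.29×10⁻⁵ × sin 22° = 5.46×10⁻⁵ s⁻¹
Geostrophic balance rearranged: |∂P/∂n| = f ρ V_g
|∂P/∂n| = 5.46×10⁻⁵ × 0.969 × 44.0 = 2.33×10⁻³ Pa/m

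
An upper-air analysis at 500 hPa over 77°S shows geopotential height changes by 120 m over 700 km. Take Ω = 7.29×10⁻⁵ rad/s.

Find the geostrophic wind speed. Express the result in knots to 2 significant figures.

Coriolis parameter at 77°S:
f = 2Ω sin φ = 2 × 7.29×10⁻⁵ × sin 77° = 1.42×10⁻⁴ s⁻¹
Height gradient: |∂Z/∂n| = 120 m / 700000 m = 1.71×10⁻⁴
On a pressure surface, geostrophic balance gives V_g = (g/f)|∂Z/∂n|:
V_g = 9.81 × 1.71×10⁻⁴ / 1.42×10⁻⁴ = 11.8 m/s
Converting: 11.8 m/s × 1.944 = 23 knots

23 knots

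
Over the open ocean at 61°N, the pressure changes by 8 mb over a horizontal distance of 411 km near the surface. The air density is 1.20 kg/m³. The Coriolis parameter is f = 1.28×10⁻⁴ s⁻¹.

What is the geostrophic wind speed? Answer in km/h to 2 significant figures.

Pressure gradient: |∂P/∂n| = 800 Pa / 411000 m = 1.95×10⁻³ Pa/m
Geostrophic balance (pressure-gradient force = Coriolis force):
V_g = (1/(fρ)) |∂P/∂n| = 1.95×10⁻³ / (1.28×10⁻⁴ × 1.20) = 12.7 m/s
Converting: 12.7 m/s × 3.6 = 46 km/h

46 km/h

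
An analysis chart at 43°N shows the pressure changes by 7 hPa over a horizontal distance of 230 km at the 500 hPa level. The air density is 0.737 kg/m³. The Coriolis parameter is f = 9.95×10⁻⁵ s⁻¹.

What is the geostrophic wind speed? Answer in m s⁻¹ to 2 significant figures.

42 m s⁻¹

Pressure gradient: |∂P/∂n| = 700 Pa / 230000 m = 3.04×10⁻³ Pa/m
Geostrophic balance (pressure-gradient force = Coriolis force):
V_g = (1/(fρ)) |∂P/∂n| = 3.04×10⁻³ / (9.95×10⁻⁵ × 0.737) = 41.5 m/s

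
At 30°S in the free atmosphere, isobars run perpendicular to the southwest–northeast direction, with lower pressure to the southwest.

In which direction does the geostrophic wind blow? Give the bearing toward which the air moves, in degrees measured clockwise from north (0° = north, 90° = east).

135°

The pressure-gradient force points toward the southwest (bearing 225°).
Geostrophic balance: in the Southern Hemisphere the Coriolis force deflects motion to the left, so the geostrophic wind blows 90° to the left of the pressure-gradient force (low pressure on the right).
Rotating 225° by 90° counterclockwise gives 135° — the wind blows toward the southeast.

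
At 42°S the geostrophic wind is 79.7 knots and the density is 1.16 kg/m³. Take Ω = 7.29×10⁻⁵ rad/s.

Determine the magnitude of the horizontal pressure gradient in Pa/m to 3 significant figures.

4.64×10⁻³ Pa/m

Coriolis parameter at 42°S:
f = 2Ω sin φ = 2 × 7.29×10⁻⁵ × sin 42° = 9.76×10⁻⁵ s⁻¹
Wind speed in SI: 79.7 knots = 41.0 m/s
Geostrophic balance rearranged: |∂P/∂n| = f ρ V_g
|∂P/∂n| = 9.76×10⁻⁵ × 1.16 × 41.0 = 4.64×10⁻³ Pa/m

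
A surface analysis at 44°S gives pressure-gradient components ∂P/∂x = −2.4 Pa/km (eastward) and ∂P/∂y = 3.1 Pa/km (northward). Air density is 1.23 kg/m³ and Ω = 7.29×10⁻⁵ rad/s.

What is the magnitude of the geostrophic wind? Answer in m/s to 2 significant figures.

31 m/s

Coriolis parameter at 44°S:
f = 2Ω sin φ = 2 × 7.29×10⁻⁵ × sin 44° = 1.01×10⁻⁴ s⁻¹
In the Southern Hemisphere f is negative: f = −1.01×10⁻⁴ s⁻¹.
Component geostrophic relations (x east, y north):
u_g = −(1/(fρ)) ∂P/∂y,  v_g = (1/(fρ)) ∂P/∂x
u_g = −(3.1×10⁻³)/(−1.01×10⁻⁴ × 1.23) = 24.9 m/s;  v_g = (−2.4×10⁻³)/(−1.01×10⁻⁴ × 1.23) = 19.3 m/s
|V_g| = √(u_g² + v_g²) = 31.5 m/s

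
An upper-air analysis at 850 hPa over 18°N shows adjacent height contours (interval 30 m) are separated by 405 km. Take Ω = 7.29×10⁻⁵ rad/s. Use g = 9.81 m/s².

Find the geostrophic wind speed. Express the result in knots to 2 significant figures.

Coriolis parameter at 18°N:
f = 2Ω sin φ = 2 × 7.29×10⁻⁵ × sin 18° = 4.51×10⁻⁵ s⁻¹
Height gradient: |∂Z/∂n| = 30 m / 405000 m = 7.41×10⁻⁵
On a pressure surface, geostrophic balance gives V_g = (g/f)|∂Z/∂n|:
V_g = 9.81 × 7.41×10⁻⁵ / 4.51×10⁻⁵ = 16.1 m/s
Converting: 16.1 m/s × 1.944 = 31 knots

31 knots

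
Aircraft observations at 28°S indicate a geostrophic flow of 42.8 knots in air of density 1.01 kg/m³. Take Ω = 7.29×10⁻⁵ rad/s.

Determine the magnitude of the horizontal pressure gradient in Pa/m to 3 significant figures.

1.52×10⁻³ Pa/m

Coriolis parameter at 28°S:
f = 2Ω sin φ = 2 × 7.29×10⁻⁵ × sin 28° = 6.84×10⁻⁵ s⁻¹
Wind speed in SI: 42.8 knots = 22.0 m/s
Geostrophic balance rearranged: |∂P/∂n| = f ρ V_g
|∂P/∂n| = 6.84×10⁻⁵ × 1.01 × 22.0 = 1.52×10⁻³ Pa/m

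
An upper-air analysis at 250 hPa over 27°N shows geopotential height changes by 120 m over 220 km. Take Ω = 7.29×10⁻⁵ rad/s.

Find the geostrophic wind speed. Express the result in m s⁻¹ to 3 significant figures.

80.8 m s⁻¹

Coriolis parameter at 27°N:
f = 2Ω sin φ = 2 × 7.29×10⁻⁵ × sin 27° = 6.62×10⁻⁵ s⁻¹
Height gradient: |∂Z/∂n| = 120 m / 220000 m = 5.45×10⁻⁴
On a pressure surface, geostrophic balance gives V_g = (g/f)|∂Z/∂n|:
V_g = 9.81 × 5.45×10⁻⁴ / 6.62×10⁻⁵ = 80.8 m/s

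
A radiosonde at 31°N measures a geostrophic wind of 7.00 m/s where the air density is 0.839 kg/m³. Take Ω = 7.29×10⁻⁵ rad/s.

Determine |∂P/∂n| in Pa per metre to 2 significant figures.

4.4×10⁻⁴ Pa/m

Coriolis parameter at 31°N:
f = 2Ω sin φ = 2 × 7.29×10⁻⁵ × sin 31° = 7.51×10⁻⁵ s⁻¹
Geostrophic balance rearranged: |∂P/∂n| = f ρ V_g
|∂P/∂n| = 7.51×10⁻⁵ × 0.839 × 7.00 = 4.41×10⁻⁴ Pa/m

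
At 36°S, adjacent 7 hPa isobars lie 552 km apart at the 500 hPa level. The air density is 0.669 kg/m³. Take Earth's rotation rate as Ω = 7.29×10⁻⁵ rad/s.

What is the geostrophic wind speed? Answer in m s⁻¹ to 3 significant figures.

22.1 m s⁻¹

Coriolis parameter at 36°S:
f = 2Ω sin φ = 2 × 7.29×10⁻⁵ × sin 36° = 8.57×10⁻⁵ s⁻¹
Pressure gradient: |∂P/∂n| = 700 Pa / 552000 m = 1.27×10⁻³ Pa/m
Geostrophic balance (pressure-gradient force = Coriolis force):
V_g = (1/(fρ)) |∂P/∂n| = 1.27×10⁻³ / (8.57×10⁻⁵ × 0.669) = 22.1 m/s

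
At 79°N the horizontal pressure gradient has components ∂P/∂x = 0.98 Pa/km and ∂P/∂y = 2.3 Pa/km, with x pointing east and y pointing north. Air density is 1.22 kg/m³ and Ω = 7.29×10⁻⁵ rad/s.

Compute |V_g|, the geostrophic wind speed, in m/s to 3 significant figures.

Coriolis parameter at 79°N:
f = 2Ω sin φ = 2 × 7.29×10⁻⁵ × sin 79° = 1.43×10⁻⁴ s⁻¹
Component geostrophic relations (x east, y north):
u_g = −(1/(fρ)) ∂P/∂y,  v_g = (1/(fρ)) ∂P/∂x
u_g = −(2.3×10⁻³)/(1.43×10⁻⁴ × 1.22) = −13.2 m/s;  v_g = (0.98×10⁻³)/(1.43×10⁻⁴ × 1.22) = 5.61 m/s
|V_g| = √(u_g² + v_g²) = 14.3 m/s

14.3 m/s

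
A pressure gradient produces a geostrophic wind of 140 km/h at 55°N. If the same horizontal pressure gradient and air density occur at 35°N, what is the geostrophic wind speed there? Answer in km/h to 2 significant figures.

200 km/h

With the same pressure gradient and density, V_g ∝ 1/f ∝ 1/sin φ.
V₂ = V₁ · sin φ₁ / sin φ₂ = 140 × sin 55° / sin 35°
V₂ = 140 × 0.8192/0.5736 = 200 km/h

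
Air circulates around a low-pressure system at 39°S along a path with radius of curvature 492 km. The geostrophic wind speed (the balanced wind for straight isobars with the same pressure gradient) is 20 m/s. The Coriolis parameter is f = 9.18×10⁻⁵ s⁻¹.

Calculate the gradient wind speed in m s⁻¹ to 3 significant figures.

Around a low, centrifugal force acts outward with Coriolis, so pressure-gradient force balances both:
(1/ρ)|∂P/∂n| = fV + V²/R  →  V² + fR·V − fR·V_g = 0
With fR = 9.18×10⁻⁵ × 492×10³ m = 45.2 m/s:
V = [−fR + √((fR)² + 4 fR V_g)]/2 = [−45.2 + √(45.2² + 4×45.2×20)]/2 = 15 m/s
Subgeostrophic (V < V_g = 20 m/s), as expected around a low.

15.0 m s⁻¹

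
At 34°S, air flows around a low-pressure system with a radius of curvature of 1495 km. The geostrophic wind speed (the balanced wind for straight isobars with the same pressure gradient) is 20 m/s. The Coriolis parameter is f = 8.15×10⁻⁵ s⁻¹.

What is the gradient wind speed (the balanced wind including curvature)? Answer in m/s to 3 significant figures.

17.5 m/s

Around a low, centrifugal force acts outward with Coriolis, so pressure-gradient force balances both:
(1/ρ)|∂P/∂n| = fV + V²/R  →  V² + fR·V − fR·V_g = 0
With fR = 8.15×10⁻⁵ × 1495×10³ m = 122 m/s:
V = [−fR + √((fR)² + 4 fR V_g)]/2 = [−122 + √(122² + 4×122×20)]/2 = 17.5 m/s
Subgeostrophic (V < V_g = 20 m/s), as expected around a low.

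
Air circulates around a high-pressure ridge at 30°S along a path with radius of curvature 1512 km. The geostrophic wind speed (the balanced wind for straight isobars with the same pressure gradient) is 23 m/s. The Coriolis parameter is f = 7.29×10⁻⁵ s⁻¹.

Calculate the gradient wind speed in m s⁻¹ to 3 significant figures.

Around a high, pressure-gradient force acts outward with centrifugal, so Coriolis balances both:
fV = (1/ρ)|∂P/∂n| + V²/R  →  V² − fR·V + fR·V_g = 0
With fR = 7.29×10⁻⁵ × 1512×10³ m = 110 m/s:
V = [fR − √((fR)² − 4 fR V_g)]/2 = [110 − √(110² − 4×110×23)]/2 = 32.7 m/s
Supergeostrophic (V > V_g = 23 m/s), as expected around a high.

32.7 m s⁻¹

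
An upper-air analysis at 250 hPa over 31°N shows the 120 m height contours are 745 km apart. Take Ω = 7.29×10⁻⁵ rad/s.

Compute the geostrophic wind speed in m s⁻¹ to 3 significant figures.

21.0 m s⁻¹

Coriolis parameter at 31°N:
f = 2Ω sin φ = 2 × 7.29×10⁻⁵ × sin 31° = 7.51×10⁻⁵ s⁻¹
Height gradient: |∂Z/∂n| = 120 m / 745000 m = 1.61×10⁻⁴
On a pressure surface, geostrophic balance gives V_g = (g/f)|∂Z/∂n|:
V_g = 9.81 × 1.61×10⁻⁴ / 7.51×10⁻⁵ = 21.0 m/s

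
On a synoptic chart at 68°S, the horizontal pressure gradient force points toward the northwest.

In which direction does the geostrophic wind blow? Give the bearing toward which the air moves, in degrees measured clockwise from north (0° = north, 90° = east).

225°

The pressure-gradient force points toward the northwest (bearing 315°).
Geostrophic balance: in the Southern Hemisphere the Coriolis force deflects motion to the left, so the geostrophic wind blows 90° to the left of the pressure-gradient force (low pressure on the right).
Rotating 315° by 90° counterclockwise gives 225° — the wind blows toward the southwest.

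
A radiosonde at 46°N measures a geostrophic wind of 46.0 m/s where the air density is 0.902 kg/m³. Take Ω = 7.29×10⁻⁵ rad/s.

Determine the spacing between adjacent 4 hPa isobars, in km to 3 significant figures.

Coriolis parameter at 46°N:
f = 2Ω sin φ = 2 × 7.29×10⁻⁵ × sin 46° = 1.05×10⁻⁴ s⁻¹
Geostrophic balance rearranged: |∂P/∂n| = f ρ V_g
|∂P/∂n| = 1.05×10⁻⁴ × 0.902 × 46.0 = 4.35×10⁻³ Pa/m
Isobar spacing: Δn = ΔP/|∂P/∂n| = 400 Pa / 4.35×10⁻³ Pa/m = 91919 m ≈ 91.9 km

91.9 km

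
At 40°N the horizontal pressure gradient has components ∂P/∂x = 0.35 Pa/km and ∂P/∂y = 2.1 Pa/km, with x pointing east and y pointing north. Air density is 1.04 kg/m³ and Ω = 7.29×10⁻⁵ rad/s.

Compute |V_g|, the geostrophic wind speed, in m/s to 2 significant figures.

22 m/s

Coriolis parameter at 40°N:
f = 2Ω sin φ = 2 × 7.29×10⁻⁵ × sin 40° = 9.37×10⁻⁵ s⁻¹
Component geostrophic relations (x east, y north):
u_g = −(1/(fρ)) ∂P/∂y,  v_g = (1/(fρ)) ∂P/∂x
u_g = −(2.1×10⁻³)/(9.37×10⁻⁵ × 1.04) = −21.5 m/s;  v_g = (0.35×10⁻³)/(9.37×10⁻⁵ × 1.04) = 3.59 m/s
|V_g| = √(u_g² + v_g²) = 21.8 m/s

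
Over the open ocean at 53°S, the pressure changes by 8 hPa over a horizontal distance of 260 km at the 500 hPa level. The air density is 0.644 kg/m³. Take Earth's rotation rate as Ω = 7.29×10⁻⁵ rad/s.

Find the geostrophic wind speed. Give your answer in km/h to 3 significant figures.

148 km/h

Coriolis parameter at 53°S:
f = 2Ω sin φ = 2 × 7.29×10⁻⁵ × sin 53° = 1.16×10⁻⁴ s⁻¹
Pressure gradient: |∂P/∂n| = 800 Pa / 260000 m = 3.08×10⁻³ Pa/m
Geostrophic balance (pressure-gradient force = Coriolis force):
V_g = (1/(fρ)) |∂P/∂n| = 3.08×10⁻³ / (1.16×10⁻⁴ × 0.644) = 41.0 m/s
Converting: 41.0 m/s × 3.6 = 148 km/h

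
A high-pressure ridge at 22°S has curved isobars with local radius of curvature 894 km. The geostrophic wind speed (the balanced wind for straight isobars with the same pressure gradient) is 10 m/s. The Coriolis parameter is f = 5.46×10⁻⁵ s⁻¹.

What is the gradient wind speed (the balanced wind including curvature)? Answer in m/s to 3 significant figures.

14.0 m/s

Around a high, pressure-gradient force acts outward with centrifugal, so Coriolis balances both:
fV = (1/ρ)|∂P/∂n| + V²/R  →  V² − fR·V + fR·V_g = 0
With fR = 5.46×10⁻⁵ × 894×10³ m = 48.8 m/s:
V = [fR − √((fR)² − 4 fR V_g)]/2 = [48.8 − √(48.8² − 4×48.8×10)]/2 = 14 m/s
Supergeostrophic (V > V_g = 10 m/s), as expected around a high.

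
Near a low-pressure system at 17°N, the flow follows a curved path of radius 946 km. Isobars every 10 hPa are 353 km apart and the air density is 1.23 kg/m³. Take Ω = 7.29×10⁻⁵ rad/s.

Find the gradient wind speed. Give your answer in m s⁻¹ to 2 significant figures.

31 m s⁻¹

Coriolis parameter at 17°N:
f = 2Ω sin φ = 2 × 7.29×10⁻⁵ × sin 17° = 4.26×10⁻⁵ s⁻¹
Pressure gradient: |∂P/∂n| = 1000 Pa / 353000 m = 2.83×10⁻³ Pa/m
Geostrophic speed: V_g = |∂P/∂n|/(fρ) = 2.83×10⁻³/(4.26×10⁻⁵ × 1.23) = 54.0 m/s
Around a low, centrifugal force acts outward with Coriolis, so pressure-gradient force balances both:
(1/ρ)|∂P/∂n| = fV + V²/R  →  V² + fR·V − fR·V_g = 0
With fR = 4.26×10⁻⁵ × 946×10³ m = 40.3 m/s:
V = [−fR + √((fR)² + 4 fR V_g)]/2 = [−40.3 + √(40.3² + 4×40.3×54)]/2 = 30.7 m/s
Subgeostrophic (V < V_g = 54 m/s), as expected around a low.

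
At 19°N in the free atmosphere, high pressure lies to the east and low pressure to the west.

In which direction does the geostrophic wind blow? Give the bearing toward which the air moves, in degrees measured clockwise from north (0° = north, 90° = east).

The pressure-gradient force points toward the west (bearing 270°).
Geostrophic balance: in the Northern Hemisphere the Coriolis force deflects motion to the right, so the geostrophic wind blows 90° to the right of the pressure-gradient force (low pressure on the left).
Rotating 270° by 90° clockwise gives 000° — the wind blows toward the north.

000°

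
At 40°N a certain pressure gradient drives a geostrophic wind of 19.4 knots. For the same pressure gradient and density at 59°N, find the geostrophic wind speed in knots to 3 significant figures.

14.5 knots

With the same pressure gradient and density, V_g ∝ 1/f ∝ 1/sin φ.
V₂ = V₁ · sin φ₁ / sin φ₂ = 19.4 × sin 40° / sin 59°
V₂ = 19.4 × 0.6428/0.8572 = 14.5 knots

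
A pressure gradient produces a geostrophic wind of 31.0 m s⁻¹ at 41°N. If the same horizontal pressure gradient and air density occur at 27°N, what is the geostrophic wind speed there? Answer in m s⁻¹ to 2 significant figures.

With the same pressure gradient and density, V_g ∝ 1/f ∝ 1/sin φ.
V₂ = V₁ · sin φ₁ / sin φ₂ = 31.0 × sin 41° / sin 27°
V₂ = 31.0 × 0.6561/0.4540 = 45 m s⁻¹

45 m s⁻¹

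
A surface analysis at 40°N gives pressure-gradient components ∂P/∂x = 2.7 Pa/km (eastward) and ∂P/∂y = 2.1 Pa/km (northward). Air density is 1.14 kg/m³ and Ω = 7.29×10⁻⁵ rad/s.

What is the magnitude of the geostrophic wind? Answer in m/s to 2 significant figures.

Coriolis parameter at 40°N:
f = 2Ω sin φ = 2 × 7.29×10⁻⁵ × sin 40° = 9.37×10⁻⁵ s⁻¹
Component geostrophic relations (x east, y north):
u_g = −(1/(fρ)) ∂P/∂y,  v_g = (1/(fρ)) ∂P/∂x
u_g = −(2.1×10⁻³)/(9.37×10⁻⁵ × 1.14) = −19.7 m/s;  v_g = (2.7×10⁻³)/(9.37×10⁻⁵ × 1.14) = 25.3 m/s
|V_g| = √(u_g² + v_g²) = 32.0 m/s

32 m/s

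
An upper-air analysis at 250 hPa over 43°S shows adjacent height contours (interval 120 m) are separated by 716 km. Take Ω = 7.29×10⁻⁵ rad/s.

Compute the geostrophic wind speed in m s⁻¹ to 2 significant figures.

Coriolis parameter at 43°S:
f = 2Ω sin φ = 2 × 7.29×10⁻⁵ × sin 43° = 9.94×10⁻⁵ s⁻¹
Height gradient: |∂Z/∂n| = 120 m / 716000 m = 1.68×10⁻⁴
On a pressure surface, geostrophic balance gives V_g = (g/f)|∂Z/∂n|:
V_g = 9.81 × 1.68×10⁻⁴ / 9.94×10⁻⁵ = 16.5 m/s

17 m s⁻¹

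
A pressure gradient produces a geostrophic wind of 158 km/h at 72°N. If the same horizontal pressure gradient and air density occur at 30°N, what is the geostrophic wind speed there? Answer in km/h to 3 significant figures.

With the same pressure gradient and density, V_g ∝ 1/f ∝ 1/sin φ.
V₂ = V₁ · sin φ₁ / sin φ₂ = 158 × sin 72° / sin 30°
V₂ = 158 × 0.9511/0.5000 = 301 km/h

301 km/h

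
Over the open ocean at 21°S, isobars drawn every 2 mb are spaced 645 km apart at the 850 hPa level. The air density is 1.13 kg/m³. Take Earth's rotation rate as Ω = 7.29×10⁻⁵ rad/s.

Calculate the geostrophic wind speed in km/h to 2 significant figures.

19 km/h

Coriolis parameter at 21°S:
f = 2Ω sin φ = 2 × 7.29×10⁻⁵ × sin 21° = 5.23×10⁻⁵ s⁻¹
Pressure gradient: |∂P/∂n| = 200 Pa / 645000 m = 3.10×10⁻⁴ Pa/m
Geostrophic balance (pressure-gradient force = Coriolis force):
V_g = (1/(fρ)) |∂P/∂n| = 3.10×10⁻⁴ / (5.23×10⁻⁵ × 1.13) = 5.25 m/s
Converting: 5.25 m/s × 3.6 = 19 km/h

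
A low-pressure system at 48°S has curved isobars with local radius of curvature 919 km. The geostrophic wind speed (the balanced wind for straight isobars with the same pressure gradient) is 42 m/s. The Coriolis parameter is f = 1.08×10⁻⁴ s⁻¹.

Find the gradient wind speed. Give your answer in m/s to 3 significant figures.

31.8 m/s

Around a low, centrifugal force acts outward with Coriolis, so pressure-gradient force balances both:
(1/ρ)|∂P/∂n| = fV + V²/R  →  V² + fR·V − fR·V_g = 0
With fR = 1.08×10⁻⁴ × 919×10³ m = 99.3 m/s:
V = [−fR + √((fR)² + 4 fR V_g)]/2 = [−99.3 + √(99.3² + 4×99.3×42)]/2 = 31.8 m/s
Subgeostrophic (V < V_g = 42 m/s), as expected around a low.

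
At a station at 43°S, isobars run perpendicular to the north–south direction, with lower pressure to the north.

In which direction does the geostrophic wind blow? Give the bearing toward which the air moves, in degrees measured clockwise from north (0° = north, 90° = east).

The pressure-gradient force points toward the north (bearing 000°).
Geostrophic balance: in the Southern Hemisphere the Coriolis force deflects motion to the left, so the geostrophic wind blows 90° to the left of the pressure-gradient force (low pressure on the right).
Rotating 000° by 90° counterclockwise gives 270° — the wind blows toward the west.

270°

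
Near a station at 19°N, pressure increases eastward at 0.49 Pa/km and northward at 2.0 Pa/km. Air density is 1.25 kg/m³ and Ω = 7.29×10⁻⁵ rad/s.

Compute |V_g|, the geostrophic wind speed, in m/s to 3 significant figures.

34.7 m/s

Coriolis parameter at 19°N:
f = 2Ω sin φ = 2 × 7.29×10⁻⁵ × sin 19° = 4.75×10⁻⁵ s⁻¹
Component geostrophic relations (x east, y north):
u_g = −(1/(fρ)) ∂P/∂y,  v_g = (1/(fρ)) ∂P/∂x
u_g = −(2.0×10⁻³)/(4.75×10⁻⁵ × 1.25) = −33.7 m/s;  v_g = (0.49×10⁻³)/(4.75×10⁻⁵ × 1.25) = 8.26 m/s
|V_g| = √(u_g² + v_g²) = 34.7 m/s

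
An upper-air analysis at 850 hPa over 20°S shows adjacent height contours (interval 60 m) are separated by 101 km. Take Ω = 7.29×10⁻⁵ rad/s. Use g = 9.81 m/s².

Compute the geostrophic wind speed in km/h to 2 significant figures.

420 km/h

Coriolis parameter at 20°S:
f = 2Ω sin φ = 2 × 7.29×10⁻⁵ × sin 20° = 4.99×10⁻⁵ s⁻¹
Height gradient: |∂Z/∂n| = 60 m / 101000 m = 5.94×10⁻⁴
On a pressure surface, geostrophic balance gives V_g = (g/f)|∂Z/∂n|:
V_g = 9.81 × 5.94×10⁻⁴ / 4.99×10⁻⁵ = 117 m/s
Converting: 117 m/s × 3.6 = 420 km/h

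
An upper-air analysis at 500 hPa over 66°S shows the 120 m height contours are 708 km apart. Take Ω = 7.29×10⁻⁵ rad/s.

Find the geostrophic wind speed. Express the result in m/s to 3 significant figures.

12.5 m/s

Coriolis parameter at 66°S:
f = 2Ω sin φ = 2 × 7.29×10⁻⁵ × sin 66° = 1.33×10⁻⁴ s⁻¹
Height gradient: |∂Z/∂n| = 120 m / 708000 m = 1.69×10⁻⁴
On a pressure surface, geostrophic balance gives V_g = (g/f)|∂Z/∂n|:
V_g = 9.81 × 1.69×10⁻⁴ / 1.33×10⁻⁴ = 12.5 m/s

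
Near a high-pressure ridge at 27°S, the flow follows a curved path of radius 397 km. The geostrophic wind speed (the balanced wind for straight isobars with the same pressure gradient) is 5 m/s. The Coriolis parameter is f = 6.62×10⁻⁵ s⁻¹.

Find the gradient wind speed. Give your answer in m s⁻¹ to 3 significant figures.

6.72 m s⁻¹

Around a high, pressure-gradient force acts outward with centrifugal, so Coriolis balances both:
fV = (1/ρ)|∂P/∂n| + V²/R  →  V² − fR·V + fR·V_g = 0
With fR = 6.62×10⁻⁵ × 397×10³ m = 26.3 m/s:
V = [fR − √((fR)² − 4 fR V_g)]/2 = [26.3 − √(26.3² − 4×26.3×5)]/2 = 6.72 m/s
Supergeostrophic (V > V_g = 5 m/s), as expected around a high.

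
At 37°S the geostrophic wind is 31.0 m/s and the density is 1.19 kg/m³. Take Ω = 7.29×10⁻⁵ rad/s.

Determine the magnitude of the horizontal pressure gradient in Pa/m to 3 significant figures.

Coriolis parameter at 37°S:
f = 2Ω sin φ = 2 × 7.29×10⁻⁵ × sin 37° = 8.77×10⁻⁵ s⁻¹
Geostrophic balance rearranged: |∂P/∂n| = f ρ V_g
|∂P/∂n| = 8.77×10⁻⁵ × 1.19 × 31.0 = 3.24×10⁻³ Pa/m

3.24×10⁻³ Pa/m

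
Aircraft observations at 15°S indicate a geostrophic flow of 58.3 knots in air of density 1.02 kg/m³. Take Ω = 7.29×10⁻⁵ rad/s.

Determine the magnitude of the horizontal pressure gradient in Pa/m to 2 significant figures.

Coriolis parameter at 15°S:
f = 2Ω sin φ = 2 × 7.29×10⁻⁵ × sin 15° = 3.77×10⁻⁵ s⁻¹
Wind speed in SI: 58.3 knots = 30.0 m/s
Geostrophic balance rearranged: |∂P/∂n| = f ρ V_g
|∂P/∂n| = 3.77×10⁻⁵ × 1.02 × 30.0 = 1.15×10⁻³ Pa/m

1.2×10⁻³ Pa/m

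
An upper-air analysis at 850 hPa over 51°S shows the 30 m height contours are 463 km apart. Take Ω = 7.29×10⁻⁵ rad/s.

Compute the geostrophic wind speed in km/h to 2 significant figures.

20 km/h

Coriolis parameter at 51°S:
f = 2Ω sin φ = 2 × 7.29×10⁻⁵ × sin 51° = 1.13×10⁻⁴ s⁻¹
Height gradient: |∂Z/∂n| = 30 m / 463000 m = 6.48×10⁻⁵
On a pressure surface, geostrophic balance gives V_g = (g/f)|∂Z/∂n|:
V_g = 9.81 × 6.48×10⁻⁵ / 1.13×10⁻⁴ = 5.61 m/s
Converting: 5.61 m/s × 3.6 = 20 km/h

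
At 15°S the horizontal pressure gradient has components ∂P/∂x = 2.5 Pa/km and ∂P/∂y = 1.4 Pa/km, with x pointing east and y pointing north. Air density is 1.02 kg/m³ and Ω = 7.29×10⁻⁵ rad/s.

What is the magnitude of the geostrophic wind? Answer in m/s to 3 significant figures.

74.4 m/s

Coriolis parameter at 15°S:
f = 2Ω sin φ = 2 × 7.29×10⁻⁵ × sin 15° = 3.77×10⁻⁵ s⁻¹
In the Southern Hemisphere f is negative: f = −3.77×10⁻⁵ s⁻¹.
Component geostrophic relations (x east, y north):
u_g = −(1/(fρ)) ∂P/∂y,  v_g = (1/(fρ)) ∂P/∂x
u_g = −(1.4×10⁻³)/(−3.77×10⁻⁵ × 1.02) = 36.4 m/s;  v_g = (2.5×10⁻³)/(−3.77×10⁻⁵ × 1.02) = −65.0 m/s
|V_g| = √(u_g² + v_g²) = 74.4 m/s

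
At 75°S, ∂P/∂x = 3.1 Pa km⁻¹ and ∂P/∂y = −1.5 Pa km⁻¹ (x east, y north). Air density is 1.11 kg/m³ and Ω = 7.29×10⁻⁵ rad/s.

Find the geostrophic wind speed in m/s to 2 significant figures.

22 m/s

Coriolis parameter at 75°S:
f = 2Ω sin φ = 2 × 7.29×10⁻⁵ × sin 75° = 1.41×10⁻⁴ s⁻¹
In the Southern Hemisphere f is negative: f = −1.41×10⁻⁴ s⁻¹.
Component geostrophic relations (x east, y north):
u_g = −(1/(fρ)) ∂P/∂y,  v_g = (1/(fρ)) ∂P/∂x
u_g = −(−1.5×10⁻³)/(−1.41×10⁻⁴ × 1.11) = −9.60 m/s;  v_g = (3.1×10⁻³)/(−1.41×10⁻⁴ × 1.11) = −19.8 m/s
|V_g| = √(u_g² + v_g²) = 22.0 m/s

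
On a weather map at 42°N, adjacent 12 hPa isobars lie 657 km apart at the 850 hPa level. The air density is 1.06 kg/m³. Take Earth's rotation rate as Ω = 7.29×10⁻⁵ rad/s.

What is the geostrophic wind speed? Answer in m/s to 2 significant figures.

Coriolis parameter at 42°N:
f = 2Ω sin φ = 2 × 7.29×10⁻⁵ × sin 42° = 9.76×10⁻⁵ s⁻¹
Pressure gradient: |∂P/∂n| = 1200 Pa / 657000 m = 1.83×10⁻³ Pa/m
Geostrophic balance (pressure-gradient force = Coriolis force):
V_g = (1/(fρ)) |∂P/∂n| = 1.83×10⁻³ / (9.76×10⁻⁵ × 1.06) = 17.7 m/s

18 m/s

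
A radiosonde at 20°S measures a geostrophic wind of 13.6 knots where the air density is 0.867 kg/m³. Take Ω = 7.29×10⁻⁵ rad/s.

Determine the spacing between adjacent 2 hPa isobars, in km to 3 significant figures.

661 km

Coriolis parameter at 20°S:
f = 2Ω sin φ = 2 × 7.29×10⁻⁵ × sin 20° = 4.99×10⁻⁵ s⁻¹
Wind speed in SI: 13.6 knots = 7.00 m/s
Geostrophic balance rearranged: |∂P/∂n| = f ρ V_g
|∂P/∂n| = 4.99×10⁻⁵ × 0.867 × 7.00 = 3.02×10⁻⁴ Pa/m
Isobar spacing: Δn = ΔP/|∂P/∂n| = 200 Pa / 3.02×10⁻⁴ Pa/m = 661188 m ≈ 661 km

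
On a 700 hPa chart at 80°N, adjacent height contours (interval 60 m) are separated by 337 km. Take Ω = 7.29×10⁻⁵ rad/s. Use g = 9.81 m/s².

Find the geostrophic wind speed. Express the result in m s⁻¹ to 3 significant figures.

Coriolis parameter at 80°N:
f = 2Ω sin φ = 2 × 7.29×10⁻⁵ × sin 80° = 1.44×10⁻⁴ s⁻¹
Height gradient: |∂Z/∂n| = 60 m / 337000 m = 1.78×10⁻⁴
On a pressure surface, geostrophic balance gives V_g = (g/f)|∂Z/∂n|:
V_g = 9.81 × 1.78×10⁻⁴ / 1.44×10⁻⁴ = 12.2 m/s

12.2 m s⁻¹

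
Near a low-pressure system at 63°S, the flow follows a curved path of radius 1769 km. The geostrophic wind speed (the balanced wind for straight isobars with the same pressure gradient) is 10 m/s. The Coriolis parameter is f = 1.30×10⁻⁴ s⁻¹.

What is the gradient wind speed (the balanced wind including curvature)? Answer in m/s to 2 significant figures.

9.6 m/s

Around a low, centrifugal force acts outward with Coriolis, so pressure-gradient force balances both:
(1/ρ)|∂P/∂n| = fV + V²/R  →  V² + fR·V − fR·V_g = 0
With fR = 1.30×10⁻⁴ × 1769×10³ m = 230 m/s:
V = [−fR + √((fR)² + 4 fR V_g)]/2 = [−230 + √(230² + 4×230×10)]/2 = 9.6 m/s
Subgeostrophic (V < V_g = 10 m/s), as expected around a low.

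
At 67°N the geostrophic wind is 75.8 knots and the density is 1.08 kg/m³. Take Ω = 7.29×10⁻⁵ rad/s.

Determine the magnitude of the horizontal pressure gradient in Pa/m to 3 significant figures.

Coriolis parameter at 67°N:
f = 2Ω sin φ = 2 × 7.29×10⁻⁵ × sin 67° = 1.34×10⁻⁴ s⁻¹
Wind speed in SI: 75.8 knots = 39.0 m/s
Geostrophic balance rearranged: |∂P/∂n| = f ρ V_g
|∂P/∂n| = 1.34×10⁻⁴ × 1.08 × 39.0 = 5.65×10⁻³ Pa/m

5.65×10⁻³ Pa/m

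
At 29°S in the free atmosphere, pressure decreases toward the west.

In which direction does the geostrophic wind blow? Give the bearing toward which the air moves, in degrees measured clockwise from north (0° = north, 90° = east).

The pressure-gradient force points toward the west (bearing 270°).
Geostrophic balance: in the Southern Hemisphere the Coriolis force deflects motion to the left, so the geostrophic wind blows 90° to the left of the pressure-gradient force (low pressure on the right).
Rotating 270° by 90° counterclockwise gives 180° — the wind blows toward the south.

180°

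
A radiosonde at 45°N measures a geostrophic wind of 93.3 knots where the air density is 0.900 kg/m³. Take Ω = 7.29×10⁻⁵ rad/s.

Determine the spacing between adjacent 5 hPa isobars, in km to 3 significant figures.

112 km

Coriolis parameter at 45°N:
f = 2Ω sin φ = 2 × 7.29×10⁻⁵ × sin 45° = 1.03×10⁻⁴ s⁻¹
Wind speed in SI: 93.3 knots = 48.0 m/s
Geostrophic balance rearranged: |∂P/∂n| = f ρ V_g
|∂P/∂n| = 1.03×10⁻⁴ × 0.900 × 48.0 = 4.45×10⁻³ Pa/m
Isobar spacing: Δn = ΔP/|∂P/∂n| = 500 Pa / 4.45×10⁻³ Pa/m = 112270 m ≈ 112 km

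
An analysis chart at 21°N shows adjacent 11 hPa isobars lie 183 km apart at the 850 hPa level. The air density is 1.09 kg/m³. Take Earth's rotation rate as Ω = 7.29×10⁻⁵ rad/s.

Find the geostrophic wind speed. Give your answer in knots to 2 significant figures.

210 knots

Coriolis parameter at 21°N:
f = 2Ω sin φ = 2 × 7.29×10⁻⁵ × sin 21° = 5.23×10⁻⁵ s⁻¹
Pressure gradient: |∂P/∂n| = 1100 Pa / 183000 m = 6.01×10⁻³ Pa/m
Geostrophic balance (pressure-gradient force = Coriolis force):
V_g = (1/(fρ)) |∂P/∂n| = 6.01×10⁻³ / (5.23×10⁻⁵ × 1.09) = 106 m/s
Converting: 106 m/s × 1.944 = 210 knots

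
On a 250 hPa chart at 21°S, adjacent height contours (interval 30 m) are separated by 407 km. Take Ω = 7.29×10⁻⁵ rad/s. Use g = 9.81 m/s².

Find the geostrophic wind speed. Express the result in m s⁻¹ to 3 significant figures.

13.8 m s⁻¹

Coriolis parameter at 21°S:
f = 2Ω sin φ = 2 × 7.29×10⁻⁵ × sin 21° = 5.23×10⁻⁵ s⁻¹
Height gradient: |∂Z/∂n| = 30 m / 407000 m = 7.37×10⁻⁵
On a pressure surface, geostrophic balance gives V_g = (g/f)|∂Z/∂n|:
V_g = 9.81 × 7.37×10⁻⁵ / 5.23×10⁻⁵ = 13.8 m/s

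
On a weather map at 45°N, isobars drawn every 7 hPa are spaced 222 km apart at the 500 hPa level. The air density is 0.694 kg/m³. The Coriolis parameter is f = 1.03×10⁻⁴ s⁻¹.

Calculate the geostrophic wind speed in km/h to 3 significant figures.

159 km/h

Pressure gradient: |∂P/∂n| = 700 Pa / 222000 m = 3.15×10⁻³ Pa/m
Geostrophic balance (pressure-gradient force = Coriolis force):
V_g = (1/(fρ)) |∂P/∂n| = 3.15×10⁻³ / (1.03×10⁻⁴ × 0.694) = 44.1 m/s
Converting: 44.1 m/s × 3.6 = 159 km/h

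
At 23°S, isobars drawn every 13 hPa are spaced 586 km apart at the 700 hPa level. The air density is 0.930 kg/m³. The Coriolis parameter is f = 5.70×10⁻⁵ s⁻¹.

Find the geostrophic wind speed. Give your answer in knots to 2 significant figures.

81 knots

Pressure gradient: |∂P/∂n| = 1300 Pa / 586000 m = 2.22×10⁻³ Pa/m
Geostrophic balance (pressure-gradient force = Coriolis force):
V_g = (1/(fρ)) |∂P/∂n| = 2.22×10⁻³ / (5.70×10⁻⁵ × 0.930) = 41.8 m/s
Converting: 41.8 m/s × 1.944 = 81 knots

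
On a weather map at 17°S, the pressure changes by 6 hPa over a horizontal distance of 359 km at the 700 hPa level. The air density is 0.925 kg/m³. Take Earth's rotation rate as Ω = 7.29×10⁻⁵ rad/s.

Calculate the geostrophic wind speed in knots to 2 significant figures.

Coriolis parameter at 17°S:
f = 2Ω sin φ = 2 × 7.29×10⁻⁵ × sin 17° = 4.26×10⁻⁵ s⁻¹
Pressure gradient: |∂P/∂n| = 600 Pa / 359000 m = 1.67×10⁻³ Pa/m
Geostrophic balance (pressure-gradient force = Coriolis force):
V_g = (1/(fρ)) |∂P/∂n| = 1.67×10⁻³ / (4.26×10⁻⁵ × 0.925) = 42.4 m/s
Converting: 42.4 m/s × 1.944 = 82 knots

82 knots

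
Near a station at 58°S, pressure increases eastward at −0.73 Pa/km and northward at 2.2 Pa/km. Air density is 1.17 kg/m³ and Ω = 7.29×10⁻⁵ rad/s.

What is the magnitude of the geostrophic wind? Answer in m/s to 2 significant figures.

Coriolis parameter at 58°S:
f = 2Ω sin φ = 2 × 7.29×10⁻⁵ × sin 58° = 1.24×10⁻⁴ s⁻¹
In the Southern Hemisphere f is negative: f = −1.24×10⁻⁴ s⁻¹.
Component geostrophic relations (x east, y north):
u_g = −(1/(fρ)) ∂P/∂y,  v_g = (1/(fρ)) ∂P/∂x
u_g = −(2.2×10⁻³)/(−1.24×10⁻⁴ × 1.17) = 15.2 m/s;  v_g = (−0.73×10⁻³)/(−1.24×10⁻⁴ × 1.17) = 5.05 m/s
|V_g| = √(u_g² + v_g²) = 16.0 m/s

16 m/s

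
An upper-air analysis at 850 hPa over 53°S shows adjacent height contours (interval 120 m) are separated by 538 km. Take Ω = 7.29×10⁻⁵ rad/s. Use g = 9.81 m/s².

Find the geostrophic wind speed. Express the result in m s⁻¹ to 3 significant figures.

18.8 m s⁻¹

Coriolis parameter at 53°S:
f = 2Ω sin φ = 2 × 7.29×10⁻⁵ × sin 53° = 1.16×10⁻⁴ s⁻¹
Height gradient: |∂Z/∂n| = 120 m / 538000 m = 2.23×10⁻⁴
On a pressure surface, geostrophic balance gives V_g = (g/f)|∂Z/∂n|:
V_g = 9.81 × 2.23×10⁻⁴ / 1.16×10⁻⁴ = 18.8 m/s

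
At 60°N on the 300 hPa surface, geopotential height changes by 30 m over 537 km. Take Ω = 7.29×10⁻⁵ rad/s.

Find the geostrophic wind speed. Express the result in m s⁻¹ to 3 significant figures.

Coriolis parameter at 60°N:
f = 2Ω sin φ = 2 × 7.29×10⁻⁵ × sin 60° = 1.26×10⁻⁴ s⁻¹
Height gradient: |∂Z/∂n| = 30 m / 537000 m = 5.59×10⁻⁵
On a pressure surface, geostrophic balance gives V_g = (g/f)|∂Z/∂n|:
V_g = 9.81 × 5.59×10⁻⁵ / 1.26×10⁻⁴ = 4.34 m/s

4.34 m s⁻¹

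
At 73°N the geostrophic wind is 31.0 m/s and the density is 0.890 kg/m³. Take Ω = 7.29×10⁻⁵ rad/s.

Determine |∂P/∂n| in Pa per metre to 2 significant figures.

Coriolis parameter at 73°N:
f = 2Ω sin φ = 2 × 7.29×10⁻⁵ × sin 73° = 1.39×10⁻⁴ s⁻¹
Geostrophic balance rearranged: |∂P/∂n| = f ρ V_g
|∂P/∂n| = 1.39×10⁻⁴ × 0.890 × 31.0 = 3.85×10⁻³ Pa/m

3.8×10⁻³ Pa/m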